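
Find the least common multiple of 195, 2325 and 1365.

lcm(195, 2325) = 195·2325/gcd = 453375/15 = 30225
lcm(30225, 1365) = 30225·1365/gcd = 41257125/195 = 211575

211575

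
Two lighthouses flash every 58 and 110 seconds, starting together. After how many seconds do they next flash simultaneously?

gcd first: 110 = 1·58 + 52; 58 = 1·52 + 6; 52 = 8·6 + 4; 6 = 1·4 + 2; 4 = 2·2 + 0 → gcd = 2
lcm = 58·110/gcd = 6380/2 = 3190

3190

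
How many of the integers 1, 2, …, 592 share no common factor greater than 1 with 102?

Prime factors of 102: 2, 3, 17. Count integers ≤ 592 divisible by none of them.
By inclusion–exclusion: 592 − ⌊592/2⌋ − ⌊592/3⌋ − ⌊592/17⌋ + ⌊592/6⌋ + ⌊592/34⌋ + ⌊592/51⌋ − ⌊592/102⌋ = 186.

186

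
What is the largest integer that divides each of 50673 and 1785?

21

50673 = 3 · 7 · 19 · 127
1785 = 3 · 5 · 7 · 17
Common: 3 · 7 = 21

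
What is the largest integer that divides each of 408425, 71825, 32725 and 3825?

425

gcd(408425, 71825): 408425 = 5·71825 + 49300; 71825 = 1·49300 + 22525; 49300 = 2·22525 + 4250; 22525 = 5·4250 + 1275; 4250 = 3·1275 + 425; 1275 = 3·425 + 0 → 425
gcd(425, 32725): 32725 = 77·425 + 0 → 425
gcd(425, 3825): 3825 = 9·425 + 0 → 425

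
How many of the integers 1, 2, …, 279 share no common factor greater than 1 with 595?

595 = 5·7·17. Inclusion–exclusion on these primes:
279 − ⌊279/5⌋ − ⌊279/7⌋ − ⌊279/17⌋ + ⌊279/35⌋ + ⌊279/85⌋ + ⌊279/119⌋ − ⌊279/595⌋ = 181

181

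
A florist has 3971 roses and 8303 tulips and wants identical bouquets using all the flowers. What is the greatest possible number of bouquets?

361

3971 = 11 · 19²
8303 = 19² · 23
Common: 19² = 361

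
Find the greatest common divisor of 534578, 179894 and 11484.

534578 = 2 · 11² · 47²; 179894 = 2 · 11 · 13 · 17 · 37; 11484 = 2² · 3² · 11 · 29
gcd takes min exponent of each prime: 2 · 11 = 22

22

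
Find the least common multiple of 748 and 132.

2244

gcd first: 748 = 5·132 + 88; 132 = 1·88 + 44; 88 = 2·44 + 0 → gcd = 44
lcm = 748·132/gcd = 98736/44 = 2244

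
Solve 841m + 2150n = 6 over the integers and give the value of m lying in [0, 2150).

1516

Reduce mod 2150: 841m ≡ 6 (mod 2150). With g = gcd(841, 2150) = 1 dividing 6, divide through: 841m ≡ 6 (mod 2150).
Since gcd(841, 2150) = 1, m ≡ 6·(841)⁻¹ ≡ 1516 (mod 2150). Smallest non-negative: 1516.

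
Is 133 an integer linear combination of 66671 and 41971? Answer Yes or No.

By Bézout, 66671p − 41971q = 133 has integer solutions iff gcd(66671, 41971) | 133.
Euclid: 66671 = 1·41971 + 24700; 41971 = 1·24700 + 17271; 24700 = 1·17271 + 7429; 17271 = 2·7429 + 2413; 7429 = 3·2413 + 190; 2413 = 12·190 + 133; 190 = 1·133 + 57; 133 = 2·57 + 19; 57 = 3·19 + 0. gcd = 19; 133 mod 19 = 0. Yes.

Yes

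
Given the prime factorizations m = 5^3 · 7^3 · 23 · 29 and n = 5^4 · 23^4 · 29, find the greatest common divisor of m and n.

83375

min exponent per shared prime: 5^3 · 23 · 29 = 83375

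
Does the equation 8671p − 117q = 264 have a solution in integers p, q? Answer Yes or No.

No

By Bézout, 8671p − 117q = 264 has integer solutions iff gcd(8671, 117) | 264.
Euclid: 8671 = 74·117 + 13; 117 = 9·13 + 0. gcd = 13; 264 mod 13 = 4. No.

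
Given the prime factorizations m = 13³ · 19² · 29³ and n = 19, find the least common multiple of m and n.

max exponent per prime: 13³ · 19² · 29³ = 19343330513

19343330513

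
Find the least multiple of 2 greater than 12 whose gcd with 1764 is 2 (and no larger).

gcd(k, 1764) = 2 forces 2 | k; write k = 2s. Then gcd(2s, 2·882) = 2·gcd(s, 882), so need gcd(s, 882) = 1.
2s > 12 gives s ≥ 7. The least s ≥ 7 coprime to 882 is 11, so k = 2·11 = 22.

22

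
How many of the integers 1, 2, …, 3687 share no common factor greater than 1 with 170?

1389

170 = 2·5·17. Inclusion–exclusion on these primes:
3687 − ⌊3687/2⌋ − ⌊3687/5⌋ − ⌊3687/17⌋ + ⌊3687/10⌋ + ⌊3687/34⌋ + ⌊3687/85⌋ − ⌊3687/170⌋ = 1389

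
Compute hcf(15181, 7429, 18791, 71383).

19

gcd(15181, 7429): 15181 = 2·7429 + 323; 7429 = 23·323 + 0 → 323
gcd(323, 18791): 18791 = 58·323 + 57; 323 = 5·57 + 38; 57 = 1·38 + 19; 38 = 2·19 + 0 → 19
gcd(19, 71383): 71383 = 3757·19 + 0 → 19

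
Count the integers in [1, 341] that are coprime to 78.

105

78 = 2·3·13. Inclusion–exclusion on these primes:
341 − ⌊341/2⌋ − ⌊341/3⌋ − ⌊341/13⌋ + ⌊341/6⌋ + ⌊341/26⌋ + ⌊341/39⌋ − ⌊341/78⌋ = 105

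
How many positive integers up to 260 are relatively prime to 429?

429 = 3·11·13. Inclusion–exclusion on these primes:
260 − ⌊260/3⌋ − ⌊260/11⌋ − ⌊260/13⌋ + ⌊260/33⌋ + ⌊260/39⌋ + ⌊260/143⌋ − ⌊260/429⌋ = 145

145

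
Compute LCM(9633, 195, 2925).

722475

9633 = 3 · 13² · 19; 195 = 3 · 5 · 13; 2925 = 3² · 5² · 13
lcm takes max exponent of each prime: 3² · 5² · 13² · 19 = 722475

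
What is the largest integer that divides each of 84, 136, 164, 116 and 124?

gcd(84, 136): 136 = 1·84 + 52; 84 = 1·52 + 32; 52 = 1·32 + 20; 32 = 1·20 + 12; 20 = 1·12 + 8; 12 = 1·8 + 4; 8 = 2·4 + 0 → 4
gcd(4, 164): 164 = 41·4 + 0 → 4
gcd(4, 116): 116 = 29·4 + 0 → 4
gcd(4, 124): 124 = 31·4 + 0 → 4

4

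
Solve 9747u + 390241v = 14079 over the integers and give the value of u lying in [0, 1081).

602

gcd(9747, 390241) = 361 (Euclid: 390241 = 40·9747 + 361; 9747 = 27·361 + 0), and 361 | 14079.
Extended Euclid: 9747·(-40) + 390241·(1) = 361. Scale by 39: u₀ = -1560.
General solution u = u₀ + 1081t; reducing mod 1081 gives u = 602 (and v = -15).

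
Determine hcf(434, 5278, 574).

14

434 = 2 · 7 · 31; 5278 = 2 · 7 · 13 · 29; 574 = 2 · 7 · 41
gcd takes min exponent of each prime: 2 · 7 = 14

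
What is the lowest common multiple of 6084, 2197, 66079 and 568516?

26007901452

lcm(6084, 2197) = 6084·2197/gcd = 13366548/169 = 79092
lcm(79092, 66079) = 79092·66079/gcd = 5226320268/169 = 30924972
lcm(30924972, 568516) = 30924972·568516/gcd = 17581341381552/676 = 26007901452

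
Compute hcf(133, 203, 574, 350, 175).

133 = 7 · 19; 203 = 7 · 29; 574 = 2 · 7 · 41; 350 = 2 · 5² · 7; 175 = 5² · 7
gcd takes min exponent of each prime: 7 = 7

7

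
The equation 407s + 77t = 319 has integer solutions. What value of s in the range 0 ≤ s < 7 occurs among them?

4

Reduce mod 77: 407s ≡ 319 (mod 77). With g = gcd(407, 77) = 11 dividing 319, divide through: 37s ≡ 29 (mod 7).
Since gcd(37, 7) = 1, s ≡ 29·(37)⁻¹ ≡ 4 (mod 7). Smallest non-negative: 4.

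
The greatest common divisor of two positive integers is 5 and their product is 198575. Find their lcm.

Since gcd(p,q)·lcm(p,q) = pq, lcm = 198575/5 = 39715.

39715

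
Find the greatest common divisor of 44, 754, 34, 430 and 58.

44 = 2² · 11; 754 = 2 · 13 · 29; 34 = 2 · 17; 430 = 2 · 5 · 43; 58 = 2 · 29
gcd takes min exponent of each prime: 2 = 2

2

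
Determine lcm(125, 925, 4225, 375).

lcm(125, 925) = 125·925/gcd = 115625/25 = 4625
lcm(4625, 4225) = 4625·4225/gcd = 19540625/25 = 781625
lcm(781625, 375) = 781625·375/gcd = 293109375/125 = 2344875

2344875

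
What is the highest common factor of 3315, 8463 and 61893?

3315 = 3 · 5 · 13 · 17; 8463 = 3 · 7 · 13 · 31; 61893 = 3² · 13 · 23²
gcd takes min exponent of each prime: 3 · 13 = 39

39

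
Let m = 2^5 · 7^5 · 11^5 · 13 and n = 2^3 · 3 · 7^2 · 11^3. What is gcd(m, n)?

521752

min exponent per shared prime: 2^3 · 7^2 · 11^3 = 521752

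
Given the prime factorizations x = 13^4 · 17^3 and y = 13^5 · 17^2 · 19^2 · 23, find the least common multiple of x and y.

max exponent per prime: 13^5 · 17^3 · 19^2 · 23 = 15146021312227

15146021312227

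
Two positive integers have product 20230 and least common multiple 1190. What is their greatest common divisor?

From gcd × lcm = uv: gcd = 20230 / 1190 = 17.

17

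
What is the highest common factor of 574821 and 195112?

Euclid: 574821 = 2·195112 + 184597; 195112 = 1·184597 + 10515; 184597 = 17·10515 + 5842; 10515 = 1·5842 + 4673; 5842 = 1·4673 + 1169; 4673 = 3·1169 + 1166; 1169 = 1·1166 + 3; 1166 = 388·3 + 2; 3 = 1·2 + 1; 2 = 2·1 + 0. Last nonzero remainder: 1.

1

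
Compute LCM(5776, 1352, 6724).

1640898064

lcm(5776, 1352) = 5776·1352/gcd = 7809152/8 = 976144
lcm(976144, 6724) = 976144·6724/gcd = 6563592256/4 = 1640898064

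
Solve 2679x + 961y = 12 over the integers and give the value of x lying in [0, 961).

113

gcd(2679, 961) = 1 (Euclid: 2679 = 2·961 + 757; 961 = 1·757 + 204; 757 = 3·204 + 145; 204 = 1·145 + 59; 145 = 2·59 + 27; 59 = 2·27 + 5; 27 = 5·5 + 2; 5 = 2·2 + 1; 2 = 2·1 + 0), and 1 | 12.
Extended Euclid: 2679·(-391) + 961·(1090) = 1. Scale by 12: x₀ = -4692.
General solution x = x₀ + 961t; reducing mod 961 gives x = 113 (and y = -315).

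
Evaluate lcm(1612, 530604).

gcd first: 530604 = 329·1612 + 256; 1612 = 6·256 + 76; 256 = 3·76 + 28; 76 = 2·28 + 20; 28 = 1·20 + 8; 20 = 2·8 + 4; 8 = 2·4 + 0 → gcd = 4
lcm = 1612·530604/gcd = 855333648/4 = 213833412

213833412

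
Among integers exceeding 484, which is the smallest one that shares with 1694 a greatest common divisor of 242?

Multiples of 242 above 484: 242·3, 242·4, … . Need the cofactor coprime to 1694/242 = 7.
Checking s = 3, 4, … the first with gcd(s, 7) = 1 is s = 3, giving 726.

726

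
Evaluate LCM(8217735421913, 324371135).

8217735421913 = 17 · 19² · 23² · 37² · 43²; 324371135 = 5 · 11 · 17 · 19² · 31²
max exponents: 5 · 11 · 17 · 19² · 23² · 31² · 37² · 43² = 434348405725211615

434348405725211615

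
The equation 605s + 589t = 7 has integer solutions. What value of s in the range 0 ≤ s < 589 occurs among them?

479

Reduce mod 589: 605s ≡ 7 (mod 589). With g = gcd(605, 589) = 1 dividing 7, divide through: 605s ≡ 7 (mod 589).
Since gcd(605, 589) = 1, s ≡ 7·(605)⁻¹ ≡ 479 (mod 589). Smallest non-negative: 479.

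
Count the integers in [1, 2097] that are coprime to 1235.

1468

Prime factors of 1235: 5, 13, 19. Count integers ≤ 2097 divisible by none of them.
By inclusion–exclusion: 2097 − ⌊2097/5⌋ − ⌊2097/13⌋ − ⌊2097/19⌋ + ⌊2097/65⌋ + ⌊2097/95⌋ + ⌊2097/247⌋ − ⌊2097/1235⌋ = 1468.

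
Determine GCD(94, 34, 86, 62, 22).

94 = 2 · 47; 34 = 2 · 17; 86 = 2 · 43; 62 = 2 · 31; 22 = 2 · 11
gcd takes min exponent of each prime: 2 = 2

2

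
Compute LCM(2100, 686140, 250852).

lcm(2100, 686140) = 2100·686140/gcd = 1440894000/140 = 10292100
lcm(10292100, 250852) = 10292100·250852/gcd = 2581793869200/28 = 92206923900

92206923900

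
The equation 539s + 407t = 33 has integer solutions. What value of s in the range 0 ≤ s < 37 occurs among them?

28

Euclid: 539 = 1·407 + 132; 407 = 3·132 + 11; 132 = 12·11 + 0 → gcd = 11; 33 = 11·3.
Back-substitution yields 539·(-3) + 407·(4) = 11, so one solution is s = -3·3 = -9, t = 4·3 = 12.
Solutions in s differ by 407/11 = 37; the one in [0, 37) is -9 mod 37 = 28.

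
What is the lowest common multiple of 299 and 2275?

gcd first: 2275 = 7·299 + 182; 299 = 1·182 + 117; 182 = 1·117 + 65; 117 = 1·65 + 52; 65 = 1·52 + 13; 52 = 4·13 + 0 → gcd = 13
lcm = 299·2275/gcd = 680225/13 = 52325

52325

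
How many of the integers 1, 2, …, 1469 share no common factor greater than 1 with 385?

917

Prime factors of 385: 5, 7, 11. Count integers ≤ 1469 divisible by none of them.
By inclusion–exclusion: 1469 − ⌊1469/5⌋ − ⌊1469/7⌋ − ⌊1469/11⌋ + ⌊1469/35⌋ + ⌊1469/55⌋ + ⌊1469/77⌋ − ⌊1469/385⌋ = 917.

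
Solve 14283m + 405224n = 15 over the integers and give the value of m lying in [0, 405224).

gcd(14283, 405224) = 1 (Euclid: 405224 = 28·14283 + 5300; 14283 = 2·5300 + 3683; 5300 = 1·3683 + 1617; 3683 = 2·1617 + 449; 1617 = 3·449 + 270; 449 = 1·270 + 179; 270 = 1·179 + 91; 179 = 1·91 + 88; 91 = 1·88 + 3; 88 = 29·3 + 1; 3 = 3·1 + 0), and 1 | 15.
Extended Euclid: 14283·(133571) + 405224·(-4708) = 1. Scale by 15: m₀ = 2003565.
General solution m = m₀ + 405224t; reducing mod 405224 gives m = 382669 (and n = -13488).

382669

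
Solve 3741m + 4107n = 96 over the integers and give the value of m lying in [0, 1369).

Euclid: 4107 = 1·3741 + 366; 3741 = 10·366 + 81; 366 = 4·81 + 42; 81 = 1·42 + 39; 42 = 1·39 + 3; 39 = 13·3 + 0 → gcd = 3; 96 = 3·32.
Back-substitution yields 3741·(-101) + 4107·(92) = 3, so one solution is m = -101·32 = -3232, n = 92·32 = 2944.
Solutions in m differ by 4107/3 = 1369; the one in [0, 1369) is -3232 mod 1369 = 875.

875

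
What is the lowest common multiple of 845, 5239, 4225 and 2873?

2226575

lcm(845, 5239) = 845·5239/gcd = 4426955/169 = 26195
lcm(26195, 4225) = 26195·4225/gcd = 110673875/845 = 130975
lcm(130975, 2873) = 130975·2873/gcd = 376291175/169 = 2226575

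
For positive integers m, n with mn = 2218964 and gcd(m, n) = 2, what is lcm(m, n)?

Since gcd(m,n)·lcm(m,n) = mn, lcm = 2218964/2 = 1109482.

1109482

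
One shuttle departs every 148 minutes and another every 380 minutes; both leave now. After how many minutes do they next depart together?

148 = 2² · 37; 380 = 2² · 5 · 19
max exponents: 2² · 5 · 19 · 37 = 14060

14060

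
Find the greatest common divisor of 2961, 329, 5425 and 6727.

7

2961 = 3² · 7 · 47; 329 = 7 · 47; 5425 = 5² · 7 · 31; 6727 = 7 · 31²
gcd takes min exponent of each prime: 7 = 7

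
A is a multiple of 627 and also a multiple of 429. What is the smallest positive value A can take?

gcd first: 627 = 1·429 + 198; 429 = 2·198 + 33; 198 = 6·33 + 0 → gcd = 33
lcm = 627·429/gcd = 268983/33 = 8151

8151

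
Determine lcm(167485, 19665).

34669395

gcd first: 167485 = 8·19665 + 10165; 19665 = 1·10165 + 9500; 10165 = 1·9500 + 665; 9500 = 14·665 + 190; 665 = 3·190 + 95; 190 = 2·95 + 0 → gcd = 95
lcm = 167485·19665/gcd = 3293592525/95 = 34669395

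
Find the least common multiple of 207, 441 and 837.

943299

207 = 3² · 23; 441 = 3² · 7²; 837 = 3³ · 31
lcm takes max exponent of each prime: 3³ · 7² · 23 · 31 = 943299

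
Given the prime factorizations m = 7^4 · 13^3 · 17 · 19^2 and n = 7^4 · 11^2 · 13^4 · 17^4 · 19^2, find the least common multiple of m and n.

250180713645623761

max exponent per prime: 7^4 · 11^2 · 13^4 · 17^4 · 19^2 = 250180713645623761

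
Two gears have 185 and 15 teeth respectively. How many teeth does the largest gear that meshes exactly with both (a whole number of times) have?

185 = 5 · 37
15 = 3 · 5
Common: 5 = 5

5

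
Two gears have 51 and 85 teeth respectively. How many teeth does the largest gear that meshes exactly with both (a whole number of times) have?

17

Euclid: 85 = 1·51 + 34; 51 = 1·34 + 17; 34 = 2·17 + 0. Last nonzero remainder: 17.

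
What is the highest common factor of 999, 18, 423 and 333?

9

gcd(999, 18): 999 = 55·18 + 9; 18 = 2·9 + 0 → 9
gcd(9, 423): 423 = 47·9 + 0 → 9
gcd(9, 333): 333 = 37·9 + 0 → 9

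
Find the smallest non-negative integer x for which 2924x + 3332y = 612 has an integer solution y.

23

Reduce mod 3332: 2924x ≡ 612 (mod 3332). With g = gcd(2924, 3332) = 68 dividing 612, divide through: 43x ≡ 9 (mod 49).
Since gcd(43, 49) = 1, x ≡ 9·(43)⁻¹ ≡ 23 (mod 49). Smallest non-negative: 23.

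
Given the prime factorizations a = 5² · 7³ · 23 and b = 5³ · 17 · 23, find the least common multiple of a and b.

16764125

max exponent per prime: 5³ · 7³ · 17 · 23 = 16764125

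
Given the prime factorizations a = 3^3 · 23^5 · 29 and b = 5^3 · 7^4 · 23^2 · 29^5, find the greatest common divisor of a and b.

15341

min exponent per shared prime: 23^2 · 29 = 15341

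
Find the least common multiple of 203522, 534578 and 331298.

615475154162

203522 = 2 · 11² · 29²; 534578 = 2 · 11² · 47²; 331298 = 2 · 11² · 37²
lcm takes max exponent of each prime: 2 · 11² · 29² · 37² · 47² = 615475154162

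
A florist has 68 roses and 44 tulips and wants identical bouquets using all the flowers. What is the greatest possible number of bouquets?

Euclid: 68 = 1·44 + 24; 44 = 1·24 + 20; 24 = 1·20 + 4; 20 = 5·4 + 0. Last nonzero remainder: 4.

4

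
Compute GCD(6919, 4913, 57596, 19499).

17

gcd(6919, 4913): 6919 = 1·4913 + 2006; 4913 = 2·2006 + 901; 2006 = 2·901 + 204; 901 = 4·204 + 85; 204 = 2·85 + 34; 85 = 2·34 + 17; 34 = 2·17 + 0 → 17
gcd(17, 57596): 57596 = 3388·17 + 0 → 17
gcd(17, 19499): 19499 = 1147·17 + 0 → 17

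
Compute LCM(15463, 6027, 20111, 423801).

110275027745337

15463 = 7 · 47²; 6027 = 3 · 7² · 41; 20111 = 7 · 13² · 17; 423801 = 3² · 7² · 31²
lcm takes max exponent of each prime: 3² · 7² · 13² · 17 · 31² · 41 · 47² = 110275027745337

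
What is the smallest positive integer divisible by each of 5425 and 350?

10850

5425 = 5² · 7 · 31; 350 = 2 · 5² · 7
max exponents: 2 · 5² · 7 · 31 = 10850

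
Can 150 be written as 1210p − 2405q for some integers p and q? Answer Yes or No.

Yes

gcd(1210, 2405): 2405 = 1·1210 + 1195; 1210 = 1·1195 + 15; 1195 = 79·15 + 10; 15 = 1·10 + 5; 10 = 2·5 + 0 → 5
5 divides 150, so a solution exists.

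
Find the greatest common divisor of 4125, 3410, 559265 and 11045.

5

gcd(4125, 3410): 4125 = 1·3410 + 715; 3410 = 4·715 + 550; 715 = 1·550 + 165; 550 = 3·165 + 55; 165 = 3·55 + 0 → 55
gcd(55, 559265): 559265 = 10168·55 + 25; 55 = 2·25 + 5; 25 = 5·5 + 0 → 5
gcd(5, 11045): 11045 = 2209·5 + 0 → 5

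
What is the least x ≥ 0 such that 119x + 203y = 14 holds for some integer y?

Reduce mod 203: 119x ≡ 14 (mod 203). With g = gcd(119, 203) = 7 dividing 14, divide through: 17x ≡ 2 (mod 29).
Since gcd(17, 29) = 1, x ≡ 2·(17)⁻¹ ≡ 24 (mod 29). Smallest non-negative: 24.

24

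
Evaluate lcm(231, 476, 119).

15708

231 = 3 · 7 · 11; 476 = 2² · 7 · 17; 119 = 7 · 17
lcm takes max exponent of each prime: 2² · 3 · 7 · 11 · 17 = 15708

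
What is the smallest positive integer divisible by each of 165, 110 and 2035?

165 = 3 · 5 · 11; 110 = 2 · 5 · 11; 2035 = 5 · 11 · 37
lcm takes max exponent of each prime: 2 · 3 · 5 · 11 · 37 = 12210

12210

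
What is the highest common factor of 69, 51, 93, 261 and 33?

gcd(69, 51): 69 = 1·51 + 18; 51 = 2·18 + 15; 18 = 1·15 + 3; 15 = 5·3 + 0 → 3
gcd(3, 93): 93 = 31·3 + 0 → 3
gcd(3, 261): 261 = 87·3 + 0 → 3
gcd(3, 33): 33 = 11·3 + 0 → 3

3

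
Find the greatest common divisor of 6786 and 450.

18

Euclid: 6786 = 15·450 + 36; 450 = 12·36 + 18; 36 = 2·18 + 0. Last nonzero remainder: 18.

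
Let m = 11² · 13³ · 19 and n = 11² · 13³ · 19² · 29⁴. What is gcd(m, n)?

min exponent per shared prime: 11² · 13³ · 19 = 5050903

5050903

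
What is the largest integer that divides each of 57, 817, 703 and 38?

gcd(57, 817): 817 = 14·57 + 19; 57 = 3·19 + 0 → 19
gcd(19, 703): 703 = 37·19 + 0 → 19
gcd(19, 38): 38 = 2·19 + 0 → 19

19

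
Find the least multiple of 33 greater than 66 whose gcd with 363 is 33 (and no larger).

99

363 = 33·11. Any a with gcd(a, 363) = 33 is a multiple of 33, say 33s, with s coprime to 11.
Need s > 66/33, so s ≥ 3. First s ≥ 3 with gcd(s, 11) = 1 is s = 3. Thus a = 33·3 = 99.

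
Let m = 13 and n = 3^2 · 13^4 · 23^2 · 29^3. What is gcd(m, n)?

min exponent per shared prime: 13 = 13

13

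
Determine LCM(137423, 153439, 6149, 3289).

137423 = 11 · 13 · 31²; 153439 = 11 · 13 · 29 · 37; 6149 = 11 · 13 · 43; 3289 = 11 · 13 · 23
lcm takes max exponent of each prime: 11 · 13 · 23 · 29 · 31² · 37 · 43 = 145832875331

145832875331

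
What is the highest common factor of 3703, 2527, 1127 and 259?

7

gcd(3703, 2527): 3703 = 1·2527 + 1176; 2527 = 2·1176 + 175; 1176 = 6·175 + 126; 175 = 1·126 + 49; 126 = 2·49 + 28; 49 = 1·28 + 21; 28 = 1·21 + 7; 21 = 3·7 + 0 → 7
gcd(7, 1127): 1127 = 161·7 + 0 → 7
gcd(7, 259): 259 = 37·7 + 0 → 7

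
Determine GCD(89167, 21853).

Euclid: 89167 = 4·21853 + 1755; 21853 = 12·1755 + 793; 1755 = 2·793 + 169; 793 = 4·169 + 117; 169 = 1·117 + 52; 117 = 2·52 + 13; 52 = 4·13 + 0. Last nonzero remainder: 13.

13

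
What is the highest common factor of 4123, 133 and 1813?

7

4123 = 7 · 19 · 31; 133 = 7 · 19; 1813 = 7² · 37
gcd takes min exponent of each prime: 7 = 7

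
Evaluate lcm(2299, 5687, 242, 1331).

2377166

lcm(2299, 5687) = 2299·5687/gcd = 13074413/121 = 108053
lcm(108053, 242) = 108053·242/gcd = 26148826/121 = 216106
lcm(216106, 1331) = 216106·1331/gcd = 287637086/121 = 2377166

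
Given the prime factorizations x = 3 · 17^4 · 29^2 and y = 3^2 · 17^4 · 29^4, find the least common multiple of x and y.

max exponent per prime: 3^2 · 17^4 · 29^4 = 531655347609

531655347609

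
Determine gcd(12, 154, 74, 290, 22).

2

gcd(12, 154): 154 = 12·12 + 10; 12 = 1·10 + 2; 10 = 5·2 + 0 → 2
gcd(2, 74): 74 = 37·2 + 0 → 2
gcd(2, 290): 290 = 145·2 + 0 → 2
gcd(2, 22): 22 = 11·2 + 0 → 2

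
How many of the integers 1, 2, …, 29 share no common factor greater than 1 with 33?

18

33 = 3·11. Inclusion–exclusion on these primes:
29 − ⌊29/3⌋ − ⌊29/11⌋ + ⌊29/33⌋ = 18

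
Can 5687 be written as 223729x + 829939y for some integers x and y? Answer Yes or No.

Yes

gcd(223729, 829939): 829939 = 3·223729 + 158752; 223729 = 1·158752 + 64977; 158752 = 2·64977 + 28798; 64977 = 2·28798 + 7381; 28798 = 3·7381 + 6655; 7381 = 1·6655 + 726; 6655 = 9·726 + 121; 726 = 6·121 + 0 → 121
121 divides 5687, so a solution exists.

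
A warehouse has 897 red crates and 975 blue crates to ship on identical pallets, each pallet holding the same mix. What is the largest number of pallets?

Euclid: 975 = 1·897 + 78; 897 = 11·78 + 39; 78 = 2·39 + 0. Last nonzero remainder: 39.

39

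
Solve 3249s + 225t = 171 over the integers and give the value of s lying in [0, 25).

Euclid: 3249 = 14·225 + 99; 225 = 2·99 + 27; 99 = 3·27 + 18; 27 = 1·18 + 9; 18 = 2·9 + 0 → gcd = 9; 171 = 9·19.
Back-substitution yields 3249·(-9) + 225·(130) = 9, so one solution is s = -9·19 = -171, t = 130·19 = 2470.
Solutions in s differ by 225/9 = 25; the one in [0, 25) is -171 mod 25 = 4.

4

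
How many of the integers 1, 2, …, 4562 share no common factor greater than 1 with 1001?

Prime factors of 1001: 7, 11, 13. Count integers ≤ 4562 divisible by none of them.
By inclusion–exclusion: 4562 − ⌊4562/7⌋ − ⌊4562/11⌋ − ⌊4562/13⌋ + ⌊4562/77⌋ + ⌊4562/91⌋ + ⌊4562/143⌋ − ⌊4562/1001⌋ = 3283.

3283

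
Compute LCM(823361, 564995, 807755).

899805952045

lcm(823361, 564995) = 823361·564995/gcd = 465194848195/289 = 1609670755
lcm(1609670755, 807755) = 1609670755·807755/gcd = 1300219600705025/1445 = 899805952045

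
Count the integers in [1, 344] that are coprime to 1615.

246

1615 = 5·17·19. Inclusion–exclusion on these primes:
344 − ⌊344/5⌋ − ⌊344/17⌋ − ⌊344/19⌋ + ⌊344/85⌋ + ⌊344/95⌋ + ⌊344/323⌋ − ⌊344/1615⌋ = 246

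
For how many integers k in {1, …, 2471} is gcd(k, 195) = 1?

1217

Prime factors of 195: 3, 5, 13. Count integers ≤ 2471 divisible by none of them.
By inclusion–exclusion: 2471 − ⌊2471/3⌋ − ⌊2471/5⌋ − ⌊2471/13⌋ + ⌊2471/15⌋ + ⌊2471/39⌋ + ⌊2471/65⌋ − ⌊2471/195⌋ = 1217.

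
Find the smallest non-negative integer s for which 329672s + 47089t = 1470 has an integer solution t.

30

gcd(329672, 47089) = 49 (Euclid: 329672 = 7·47089 + 49; 47089 = 961·49 + 0), and 49 | 1470.
Extended Euclid: 329672·(1) + 47089·(-7) = 49. Scale by 30: s₀ = 30.
General solution s = s₀ + 961k; reducing mod 961 gives s = 30 (and t = -210).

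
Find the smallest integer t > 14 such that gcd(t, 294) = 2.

16

294 = 2·147. Any t with gcd(t, 294) = 2 is a multiple of 2, say 2s, with s coprime to 147.
Need s > 14/2, so s ≥ 8. First s ≥ 8 with gcd(s, 147) = 1 is s = 8. Thus t = 2·8 = 16.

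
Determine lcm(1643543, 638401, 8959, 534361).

1643543 = 11² · 17² · 47; 638401 = 17² · 47²; 8959 = 17² · 31; 534361 = 17² · 43²
lcm takes max exponent of each prime: 11² · 17² · 31 · 43² · 47² = 4427693337199

4427693337199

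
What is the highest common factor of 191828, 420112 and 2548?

191828 = 2² · 7 · 13 · 17 · 31; 420112 = 2⁴ · 7 · 11² · 31; 2548 = 2² · 7² · 13
gcd takes min exponent of each prime: 2² · 7 = 28

28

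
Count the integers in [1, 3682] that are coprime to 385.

2295

Prime factors of 385: 5, 7, 11. Count integers ≤ 3682 divisible by none of them.
By inclusion–exclusion: 3682 − ⌊3682/5⌋ − ⌊3682/7⌋ − ⌊3682/11⌋ + ⌊3682/35⌋ + ⌊3682/55⌋ + ⌊3682/77⌋ − ⌊3682/385⌋ = 2295.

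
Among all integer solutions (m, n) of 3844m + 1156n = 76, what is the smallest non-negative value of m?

157

gcd(3844, 1156) = 4 (Euclid: 3844 = 3·1156 + 376; 1156 = 3·376 + 28; 376 = 13·28 + 12; 28 = 2·12 + 4; 12 = 3·4 + 0), and 4 | 76.
Extended Euclid: 3844·(-83) + 1156·(276) = 4. Scale by 19: m₀ = -1577.
General solution m = m₀ + 289t; reducing mod 289 gives m = 157 (and n = -522).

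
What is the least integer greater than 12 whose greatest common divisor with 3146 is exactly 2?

14

3146 = 2·1573. Any t with gcd(t, 3146) = 2 is a multiple of 2, say 2s, with s coprime to 1573.
Need s > 12/2, so s ≥ 7. First s ≥ 7 with gcd(s, 1573) = 1 is s = 7. Thus t = 2·7 = 14.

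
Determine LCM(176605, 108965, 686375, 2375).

1463538880375

lcm(176605, 108965) = 176605·108965/gcd = 19243763825/95 = 202565935
lcm(202565935, 686375) = 202565935·686375/gcd = 139036193635625/95 = 1463538880375
lcm(1463538880375, 2375) = 1463538880375·2375/gcd = 3475904840890625/2375 = 1463538880375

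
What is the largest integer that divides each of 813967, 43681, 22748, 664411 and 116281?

121

gcd(813967, 43681): 813967 = 18·43681 + 27709; 43681 = 1·27709 + 15972; 27709 = 1·15972 + 11737; 15972 = 1·11737 + 4235; 11737 = 2·4235 + 3267; 4235 = 1·3267 + 968; 3267 = 3·968 + 363; 968 = 2·363 + 242; 363 = 1·242 + 121; 242 = 2·121 + 0 → 121
gcd(121, 22748): 22748 = 188·121 + 0 → 121
gcd(121, 664411): 664411 = 5491·121 + 0 → 121
gcd(121, 116281): 116281 = 961·121 + 0 → 121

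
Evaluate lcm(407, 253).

gcd first: 407 = 1·253 + 154; 253 = 1·154 + 99; 154 = 1·99 + 55; 99 = 1·55 + 44; 55 = 1·44 + 11; 44 = 4·11 + 0 → gcd = 11
lcm = 407·253/gcd = 102971/11 = 9361

9361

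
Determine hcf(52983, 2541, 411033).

21

gcd(52983, 2541): 52983 = 20·2541 + 2163; 2541 = 1·2163 + 378; 2163 = 5·378 + 273; 378 = 1·273 + 105; 273 = 2·105 + 63; 105 = 1·63 + 42; 63 = 1·42 + 21; 42 = 2·21 + 0 → 21
gcd(21, 411033): 411033 = 19573·21 + 0 → 21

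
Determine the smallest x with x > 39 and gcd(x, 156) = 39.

117

156 = 39·4. Any x with gcd(x, 156) = 39 is a multiple of 39, say 39s, with s coprime to 4.
Need s > 39/39, so s ≥ 2. First s ≥ 2 with gcd(s, 4) = 1 is s = 3. Thus x = 39·3 = 117.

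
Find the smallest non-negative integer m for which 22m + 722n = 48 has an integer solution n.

Euclid: 722 = 32·22 + 18; 22 = 1·18 + 4; 18 = 4·4 + 2; 4 = 2·2 + 0 → gcd = 2; 48 = 2·24.
Back-substitution yields 22·(-164) + 722·(5) = 2, so one solution is m = -164·24 = -3936, n = 5·24 = 120.
Solutions in m differ by 722/2 = 361; the one in [0, 361) is -3936 mod 361 = 35.

35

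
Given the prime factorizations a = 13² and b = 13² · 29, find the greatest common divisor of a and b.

169

min exponent per shared prime: 13² = 169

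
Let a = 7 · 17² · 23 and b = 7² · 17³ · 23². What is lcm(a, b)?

max exponent per prime: 7² · 17³ · 23² = 127349873

127349873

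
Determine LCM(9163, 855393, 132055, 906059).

5988918611445

9163 = 7² · 11 · 17; 855393 = 3 · 7² · 11 · 23²; 132055 = 5 · 7⁴ · 11; 906059 = 7² · 11 · 41²
lcm takes max exponent of each prime: 3 · 5 · 7⁴ · 11 · 17 · 23² · 41² = 5988918611445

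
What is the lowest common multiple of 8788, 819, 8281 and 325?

lcm(8788, 819) = 8788·819/gcd = 7197372/13 = 553644
lcm(553644, 8281) = 553644·8281/gcd = 4584725964/1183 = 3875508
lcm(3875508, 325) = 3875508·325/gcd = 1259540100/13 = 96887700

96887700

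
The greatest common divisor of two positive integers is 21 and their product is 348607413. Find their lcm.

16600353

For any two positive integers, gcd × lcm equals their product. Hence lcm = 348607413 / 21 = 16600353.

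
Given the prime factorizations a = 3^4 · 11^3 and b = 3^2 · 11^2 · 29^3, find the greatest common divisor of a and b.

min exponent per shared prime: 3^2 · 11^2 = 1089

1089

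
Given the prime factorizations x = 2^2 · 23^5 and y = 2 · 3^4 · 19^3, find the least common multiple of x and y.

14303588030388

max exponent per prime: 2^2 · 3^4 · 19^3 · 23^5 = 14303588030388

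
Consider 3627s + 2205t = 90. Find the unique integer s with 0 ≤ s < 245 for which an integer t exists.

90

Euclid: 3627 = 1·2205 + 1422; 2205 = 1·1422 + 783; 1422 = 1·783 + 639; 783 = 1·639 + 144; 639 = 4·144 + 63; 144 = 2·63 + 18; 63 = 3·18 + 9; 18 = 2·9 + 0 → gcd = 9; 90 = 9·10.
Back-substitution yields 3627·(107) + 2205·(-176) = 9, so one solution is s = 107·10 = 1070, t = -176·10 = -1760.
Solutions in s differ by 2205/9 = 245; the one in [0, 245) is 1070 mod 245 = 90.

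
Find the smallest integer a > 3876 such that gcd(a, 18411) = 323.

gcd(a, 18411) = 323 forces 323 | a; write a = 323s. Then gcd(323s, 323·57) = 323·gcd(s, 57), so need gcd(s, 57) = 1.
323s > 3876 gives s ≥ 13. The least s ≥ 13 coprime to 57 is 13, so a = 323·13 = 4199.

4199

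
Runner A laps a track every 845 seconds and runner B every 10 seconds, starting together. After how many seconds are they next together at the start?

1690

845 = 5 · 13²; 10 = 2 · 5
max exponents: 2 · 5 · 13² = 1690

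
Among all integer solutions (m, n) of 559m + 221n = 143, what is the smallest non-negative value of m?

5

Reduce mod 221: 559m ≡ 143 (mod 221). With g = gcd(559, 221) = 13 dividing 143, divide through: 43m ≡ 11 (mod 17).
Since gcd(43, 17) = 1, m ≡ 11·(43)⁻¹ ≡ 5 (mod 17). Smallest non-negative: 5.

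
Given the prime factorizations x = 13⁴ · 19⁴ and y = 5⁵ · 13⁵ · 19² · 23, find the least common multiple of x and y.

3477835394434375

max exponent per prime: 5⁵ · 13⁵ · 19⁴ · 23 = 3477835394434375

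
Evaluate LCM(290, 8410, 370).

311170

290 = 2 · 5 · 29; 8410 = 2 · 5 · 29²; 370 = 2 · 5 · 37
lcm takes max exponent of each prime: 2 · 5 · 29² · 37 = 311170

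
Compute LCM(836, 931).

gcd first: 931 = 1·836 + 95; 836 = 8·95 + 76; 95 = 1·76 + 19; 76 = 4·19 + 0 → gcd = 19
lcm = 836·931/gcd = 778316/19 = 40964

40964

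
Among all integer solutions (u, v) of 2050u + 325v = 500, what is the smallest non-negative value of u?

Reduce mod 325: 2050u ≡ 500 (mod 325). With g = gcd(2050, 325) = 25 dividing 500, divide through: 82u ≡ 20 (mod 13).
Since gcd(82, 13) = 1, u ≡ 20·(82)⁻¹ ≡ 5 (mod 13). Smallest non-negative: 5.

5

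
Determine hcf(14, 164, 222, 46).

2

gcd(14, 164): 164 = 11·14 + 10; 14 = 1·10 + 4; 10 = 2·4 + 2; 4 = 2·2 + 0 → 2
gcd(2, 222): 222 = 111·2 + 0 → 2
gcd(2, 46): 46 = 23·2 + 0 → 2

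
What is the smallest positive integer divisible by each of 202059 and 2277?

202059 = 3² · 11 · 13 · 157; 2277 = 3² · 11 · 23
max exponents: 3² · 11 · 13 · 23 · 157 = 4647357

4647357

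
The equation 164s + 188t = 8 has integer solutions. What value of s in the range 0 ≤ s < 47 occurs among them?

Euclid: 188 = 1·164 + 24; 164 = 6·24 + 20; 24 = 1·20 + 4; 20 = 5·4 + 0 → gcd = 4; 8 = 4·2.
Back-substitution yields 164·(-8) + 188·(7) = 4, so one solution is s = -8·2 = -16, t = 7·2 = 14.
Solutions in s differ by 188/4 = 47; the one in [0, 47) is -16 mod 47 = 31.

31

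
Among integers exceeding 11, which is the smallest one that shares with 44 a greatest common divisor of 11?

33

44 = 11·4. Any t with gcd(t, 44) = 11 is a multiple of 11, say 11s, with s coprime to 4.
Need s > 11/11, so s ≥ 2. First s ≥ 2 with gcd(s, 4) = 1 is s = 3. Thus t = 11·3 = 33.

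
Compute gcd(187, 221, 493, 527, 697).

187 = 11 · 17; 221 = 13 · 17; 493 = 17 · 29; 527 = 17 · 31; 697 = 17 · 41
gcd takes min exponent of each prime: 17 = 17

17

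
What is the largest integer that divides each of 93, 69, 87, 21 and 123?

gcd(93, 69): 93 = 1·69 + 24; 69 = 2·24 + 21; 24 = 1·21 + 3; 21 = 7·3 + 0 → 3
gcd(3, 87): 87 = 29·3 + 0 → 3
gcd(3, 21): 21 = 7·3 + 0 → 3
gcd(3, 123): 123 = 41·3 + 0 → 3

3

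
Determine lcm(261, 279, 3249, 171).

261 = 3² · 29; 279 = 3² · 31; 3249 = 3² · 19²; 171 = 3² · 19
lcm takes max exponent of each prime: 3² · 19² · 29 · 31 = 2920851

2920851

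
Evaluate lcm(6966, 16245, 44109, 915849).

6966 = 2 · 3⁴ · 43; 16245 = 3² · 5 · 19²; 44109 = 3² · 13² · 29; 915849 = 3² · 11² · 29²
lcm takes max exponent of each prime: 2 · 3⁴ · 5 · 11² · 13² · 19² · 29² · 43 = 216236372450670

216236372450670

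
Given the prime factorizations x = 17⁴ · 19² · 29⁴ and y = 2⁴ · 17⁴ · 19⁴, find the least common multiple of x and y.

123174856099115536

max exponent per prime: 2⁴ · 17⁴ · 19⁴ · 29⁴ = 123174856099115536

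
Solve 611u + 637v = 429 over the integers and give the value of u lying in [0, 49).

Euclid: 637 = 1·611 + 26; 611 = 23·26 + 13; 26 = 2·13 + 0 → gcd = 13; 429 = 13·33.
Back-substitution yields 611·(24) + 637·(-23) = 13, so one solution is u = 24·33 = 792, v = -23·33 = -759.
Solutions in u differ by 637/13 = 49; the one in [0, 49) is 792 mod 49 = 8.

8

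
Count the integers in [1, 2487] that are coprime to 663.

1440

663 = 3·13·17. Inclusion–exclusion on these primes:
2487 − ⌊2487/3⌋ − ⌊2487/13⌋ − ⌊2487/17⌋ + ⌊2487/39⌋ + ⌊2487/51⌋ + ⌊2487/221⌋ − ⌊2487/663⌋ = 1440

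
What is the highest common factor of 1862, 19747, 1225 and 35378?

49

gcd(1862, 19747): 19747 = 10·1862 + 1127; 1862 = 1·1127 + 735; 1127 = 1·735 + 392; 735 = 1·392 + 343; 392 = 1·343 + 49; 343 = 7·49 + 0 → 49
gcd(49, 1225): 1225 = 25·49 + 0 → 49
gcd(49, 35378): 35378 = 722·49 + 0 → 49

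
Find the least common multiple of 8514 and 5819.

4503906

8514 = 2 · 3² · 11 · 43; 5819 = 11 · 23²
max exponents: 2 · 3² · 11 · 23² · 43 = 4503906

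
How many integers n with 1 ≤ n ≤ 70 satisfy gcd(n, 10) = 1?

28

10 = 2·5. Inclusion–exclusion on these primes:
70 − ⌊70/2⌋ − ⌊70/5⌋ + ⌊70/10⌋ = 28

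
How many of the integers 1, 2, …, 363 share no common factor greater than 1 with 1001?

1001 = 7·11·13. Inclusion–exclusion on these primes:
363 − ⌊363/7⌋ − ⌊363/11⌋ − ⌊363/13⌋ + ⌊363/77⌋ + ⌊363/91⌋ + ⌊363/143⌋ − ⌊363/1001⌋ = 261

261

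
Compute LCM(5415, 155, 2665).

89472045

5415 = 3 · 5 · 19²; 155 = 5 · 31; 2665 = 5 · 13 · 41
lcm takes max exponent of each prime: 3 · 5 · 13 · 19² · 31 · 41 = 89472045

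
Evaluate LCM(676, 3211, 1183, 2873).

1528436

676 = 2² · 13²; 3211 = 13² · 19; 1183 = 7 · 13²; 2873 = 13² · 17
lcm takes max exponent of each prime: 2² · 7 · 13² · 17 · 19 = 1528436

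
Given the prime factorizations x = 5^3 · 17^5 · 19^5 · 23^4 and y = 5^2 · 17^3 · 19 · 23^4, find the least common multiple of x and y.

max exponent per prime: 5^3 · 17^5 · 19^5 · 23^4 = 122979852757860370375

122979852757860370375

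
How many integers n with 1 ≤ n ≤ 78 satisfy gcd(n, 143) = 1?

Prime factors of 143: 11, 13. Count integers ≤ 78 divisible by none of them.
By inclusion–exclusion: 78 − ⌊78/11⌋ − ⌊78/13⌋ + ⌊78/143⌋ = 65.

65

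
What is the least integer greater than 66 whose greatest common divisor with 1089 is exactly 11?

gcd(k, 1089) = 11 forces 11 | k; write k = 11s. Then gcd(11s, 11·99) = 11·gcd(s, 99), so need gcd(s, 99) = 1.
11s > 66 gives s ≥ 7. The least s ≥ 7 coprime to 99 is 7, so k = 11·7 = 77.

77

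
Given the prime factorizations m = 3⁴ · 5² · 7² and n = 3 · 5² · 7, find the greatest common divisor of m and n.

min exponent per shared prime: 3 · 5² · 7 = 525

525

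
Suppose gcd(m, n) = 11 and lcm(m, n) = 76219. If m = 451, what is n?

1859

Using mn = gcd(m,n)·lcm(m,n) = 11·76219 = 838409, we get n = 838409/451 = 1859.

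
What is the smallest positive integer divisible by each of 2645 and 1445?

764405

2645 = 5 · 23²; 1445 = 5 · 17²
max exponents: 5 · 17² · 23² = 764405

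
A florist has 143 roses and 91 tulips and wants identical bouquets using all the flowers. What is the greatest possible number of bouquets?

13

143 = 11 · 13
91 = 7 · 13
Common: 13 = 13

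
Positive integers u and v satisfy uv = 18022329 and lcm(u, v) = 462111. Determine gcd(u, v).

gcd·lcm = product, so gcd = 18022329/462111 = 39.

39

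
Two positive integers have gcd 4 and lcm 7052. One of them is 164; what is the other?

172

m·n = gcd·lcm = 4·7052 = 28208, so n = 28208/164 = 172.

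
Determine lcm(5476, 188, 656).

5476 = 2² · 37²; 188 = 2² · 47; 656 = 2⁴ · 41
lcm takes max exponent of each prime: 2⁴ · 37² · 41 · 47 = 42209008

42209008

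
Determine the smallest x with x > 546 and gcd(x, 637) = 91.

637 = 91·7. Any x with gcd(x, 637) = 91 is a multiple of 91, say 91s, with s coprime to 7.
Need s > 546/91, so s ≥ 7. First s ≥ 7 with gcd(s, 7) = 1 is s = 8. Thus x = 91·8 = 728.

728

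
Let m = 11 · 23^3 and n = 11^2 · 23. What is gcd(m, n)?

min exponent per shared prime: 11 · 23 = 253

253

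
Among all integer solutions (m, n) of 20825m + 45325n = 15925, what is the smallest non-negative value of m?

16

Euclid: 45325 = 2·20825 + 3675; 20825 = 5·3675 + 2450; 3675 = 1·2450 + 1225; 2450 = 2·1225 + 0 → gcd = 1225; 15925 = 1225·13.
Back-substitution yields 20825·(-13) + 45325·(6) = 1225, so one solution is m = -13·13 = -169, n = 6·13 = 78.
Solutions in m differ by 45325/1225 = 37; the one in [0, 37) is -169 mod 37 = 16.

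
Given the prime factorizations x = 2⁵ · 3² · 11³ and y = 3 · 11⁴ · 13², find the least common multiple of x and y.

max exponent per prime: 2⁵ · 3² · 11⁴ · 13² = 712606752

712606752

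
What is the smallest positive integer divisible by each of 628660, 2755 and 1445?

5888658220

628660 = 2² · 5 · 17 · 43²; 2755 = 5 · 19 · 29; 1445 = 5 · 17²
lcm takes max exponent of each prime: 2² · 5 · 17² · 19 · 29 · 43² = 5888658220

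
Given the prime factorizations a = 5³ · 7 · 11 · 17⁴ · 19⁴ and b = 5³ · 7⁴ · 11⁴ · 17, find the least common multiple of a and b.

max exponent per prime: 5³ · 7⁴ · 11⁴ · 17⁴ · 19⁴ = 47828086169752860125

47828086169752860125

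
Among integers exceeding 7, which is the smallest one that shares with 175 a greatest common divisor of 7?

gcd(x, 175) = 7 forces 7 | x; write x = 7s. Then gcd(7s, 7·25) = 7·gcd(s, 25), so need gcd(s, 25) = 1.
7s > 7 gives s ≥ 2. The least s ≥ 2 coprime to 25 is 2, so x = 7·2 = 14.

14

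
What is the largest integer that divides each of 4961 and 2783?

121

Euclid: 4961 = 1·2783 + 2178; 2783 = 1·2178 + 605; 2178 = 3·605 + 363; 605 = 1·363 + 242; 363 = 1·242 + 121; 242 = 2·121 + 0. Last nonzero remainder: 121.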